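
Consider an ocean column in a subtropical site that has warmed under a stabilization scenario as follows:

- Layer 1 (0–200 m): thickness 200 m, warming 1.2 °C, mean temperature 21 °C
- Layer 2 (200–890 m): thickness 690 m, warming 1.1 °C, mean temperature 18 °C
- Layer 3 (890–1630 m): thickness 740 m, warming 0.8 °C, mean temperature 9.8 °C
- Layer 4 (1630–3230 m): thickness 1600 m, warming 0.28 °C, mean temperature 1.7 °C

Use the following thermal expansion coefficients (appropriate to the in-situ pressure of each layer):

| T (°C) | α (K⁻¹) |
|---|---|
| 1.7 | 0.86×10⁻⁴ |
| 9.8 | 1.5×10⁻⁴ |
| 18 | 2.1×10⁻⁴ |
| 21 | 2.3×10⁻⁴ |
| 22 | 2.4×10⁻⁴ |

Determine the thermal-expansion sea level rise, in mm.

Layer 1 at 21 °C → α = 2.3×10⁻⁴ K⁻¹
Layer 2 at 18 °C → α = 2.1×10⁻⁴ K⁻¹
Layer 3 at 9.8 °C → α = 1.5×10⁻⁴ K⁻¹
Layer 4 at 1.7 °C → α = 0.86×10⁻⁴ K⁻¹
Layer 1: 1.2 × 2.3×10⁻⁴ × 200 = 0.05520 m
200–890 m: 1.1 × 2.1×10⁻⁴ × 690 = 0.15939 m
890–1630 m: 740 × 0.8 × 1.5×10⁻⁴ = 0.08880 m
Layer 4: 0.86×10⁻⁴ × 1600 × 0.28 = 0.038528 m
Δh = 0.05520 + 0.15939 + 0.08880 + 0.038528 = 0.341918 m

342 mm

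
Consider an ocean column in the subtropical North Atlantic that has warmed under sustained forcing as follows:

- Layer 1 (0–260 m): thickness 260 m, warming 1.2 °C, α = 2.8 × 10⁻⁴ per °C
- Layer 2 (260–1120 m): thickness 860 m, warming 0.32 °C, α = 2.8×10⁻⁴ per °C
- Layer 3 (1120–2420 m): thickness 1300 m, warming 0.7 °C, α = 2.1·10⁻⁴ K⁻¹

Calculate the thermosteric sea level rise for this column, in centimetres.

about 35.6 cm

0–260 m: 2.8×10⁻⁴ × 1.2 × 260 = 0.08736 m
2.8×10⁻⁴ × 0.32 × 860 = 0.077056 m
Layer 3: 0.7 × 2.1×10⁻⁴ × 1300 = 0.19110 m
Δh = 0.08736 + 0.077056 + 0.19110 = 0.355516 m ≈ 35.6 cm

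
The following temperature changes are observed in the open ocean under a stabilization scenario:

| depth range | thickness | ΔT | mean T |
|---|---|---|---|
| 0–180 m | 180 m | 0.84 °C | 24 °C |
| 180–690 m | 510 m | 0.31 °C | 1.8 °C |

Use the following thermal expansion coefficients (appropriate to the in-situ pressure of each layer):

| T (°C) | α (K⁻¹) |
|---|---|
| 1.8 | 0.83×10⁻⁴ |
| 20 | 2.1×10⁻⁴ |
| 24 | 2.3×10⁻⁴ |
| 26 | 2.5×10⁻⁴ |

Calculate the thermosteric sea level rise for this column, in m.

0.0479 m of thermosteric rise

Layer 1 at 24 °C → α = 2.3×10⁻⁴ K⁻¹
Layer 2 at 1.8 °C → α = 0.83×10⁻⁴ K⁻¹
0.84 × 2.3×10⁻⁴ × 180 = 0.034776 m
0.31 × 0.83×10⁻⁴ × 510 = 0.0131223 m
Δh = 0.034776 + 0.0131223 = 0.0478983 m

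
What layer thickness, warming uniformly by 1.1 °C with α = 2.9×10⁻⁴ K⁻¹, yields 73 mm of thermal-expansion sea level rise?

H = Δh/(αΔT) = 0.073 / (2.9×10⁻⁴ × 1.1) ≈ 228.8 m

230 m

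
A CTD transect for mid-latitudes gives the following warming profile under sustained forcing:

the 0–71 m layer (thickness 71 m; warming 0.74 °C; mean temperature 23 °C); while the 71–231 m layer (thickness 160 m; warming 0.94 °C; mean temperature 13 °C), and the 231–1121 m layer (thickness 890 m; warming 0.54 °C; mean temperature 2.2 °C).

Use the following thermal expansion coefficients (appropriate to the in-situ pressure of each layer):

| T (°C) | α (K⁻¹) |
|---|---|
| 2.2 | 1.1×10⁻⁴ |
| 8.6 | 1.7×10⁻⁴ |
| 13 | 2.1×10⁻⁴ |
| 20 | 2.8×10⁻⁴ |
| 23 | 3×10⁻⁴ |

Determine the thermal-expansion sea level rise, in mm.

Layer 1 at 23 °C → α = 3×10⁻⁴ K⁻¹
Layer 2 at 13 °C → α = 2.1×10⁻⁴ K⁻¹
Layer 3 at 2.2 °C → α = 1.1×10⁻⁴ K⁻¹
Layer 1: 0.74 × 3×10⁻⁴ × 71 = 0.015762 m
71–231 m: 2.1×10⁻⁴ × 160 × 0.94 = 0.031584 m
890 × 1.1×10⁻⁴ × 0.54 = 0.052866 m
Δh = 0.015762 + 0.031584 + 0.052866 = 0.100212 m

100 mm of thermosteric rise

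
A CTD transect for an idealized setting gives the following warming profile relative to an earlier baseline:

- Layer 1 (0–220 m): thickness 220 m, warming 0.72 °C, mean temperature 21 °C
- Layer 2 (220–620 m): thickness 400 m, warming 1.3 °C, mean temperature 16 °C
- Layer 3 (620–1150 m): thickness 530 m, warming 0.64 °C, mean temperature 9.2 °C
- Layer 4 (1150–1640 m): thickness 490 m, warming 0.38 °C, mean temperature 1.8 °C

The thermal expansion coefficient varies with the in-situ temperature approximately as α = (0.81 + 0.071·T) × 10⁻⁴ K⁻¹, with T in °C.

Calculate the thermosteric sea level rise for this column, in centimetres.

Layer 1: α = (0.81 + 0.071×21)×10⁻⁴ = 2.301×10⁻⁴ K⁻¹
Layer 2: α = (0.81 + 0.071×16)×10⁻⁴ = 1.946×10⁻⁴ K⁻¹
Layer 3: α = (0.81 + 0.071×9.2)×10⁻⁴ = 1.4632×10⁻⁴ K⁻¹
Layer 4: α = (0.81 + 0.071×1.8)×10⁻⁴ = 0.9378×10⁻⁴ K⁻¹
0–220 m: 220 × 0.72 × 2.301×10⁻⁴ = 0.03644784 m
Layer 2: 1.3 × 400 × 1.946×10⁻⁴ = 0.101192 m
620–1150 m: 1.4632×10⁻⁴ × 0.64 × 530 = 0.049631744 m
1150–1640 m: 0.9378×10⁻⁴ × 0.38 × 490 = 0.017461836 m
Δh = 0.03644784 + 0.101192 + 0.049631744 + 0.017461836 = 0.20473342 m

about 20 cm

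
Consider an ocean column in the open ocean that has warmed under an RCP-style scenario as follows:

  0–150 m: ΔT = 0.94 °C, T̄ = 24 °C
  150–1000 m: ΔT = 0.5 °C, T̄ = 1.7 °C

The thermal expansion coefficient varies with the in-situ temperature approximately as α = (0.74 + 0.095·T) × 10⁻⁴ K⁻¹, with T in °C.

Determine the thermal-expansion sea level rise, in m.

about 0.081 m

Layer 1: α = (0.74 + 0.095×24)×10⁻⁴ = 3.02×10⁻⁴ K⁻¹
Layer 2: α = (0.74 + 0.095×1.7)×10⁻⁴ = 0.9015×10⁻⁴ K⁻¹
Layer 1: 3.02×10⁻⁴ × 0.94 × 150 = 0.042582 m
150–1000 m: 850 × 0.5 × 0.9015×10⁻⁴ = 0.03831375 m
Δh = 0.042582 + 0.03831375 = 0.08089575 m ≈ 0.081 m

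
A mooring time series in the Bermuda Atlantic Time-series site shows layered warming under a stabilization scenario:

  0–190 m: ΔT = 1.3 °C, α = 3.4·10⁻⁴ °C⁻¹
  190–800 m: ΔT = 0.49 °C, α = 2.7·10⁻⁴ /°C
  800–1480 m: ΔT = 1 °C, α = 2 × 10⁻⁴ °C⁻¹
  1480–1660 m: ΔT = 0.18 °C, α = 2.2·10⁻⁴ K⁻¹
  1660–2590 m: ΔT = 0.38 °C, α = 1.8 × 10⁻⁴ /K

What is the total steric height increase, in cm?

37.1 cm

190 × 3.4×10⁻⁴ × 1.3 = 0.08398 m
190–800 m: 0.49 × 610 × 2.7×10⁻⁴ = 0.080703 m
Layer 3: 2×10⁻⁴ × 680 × 1 = 0.13600 m
1480–1660 m: 0.18 × 180 × 2.2×10⁻⁴ = 0.007128 m
Layer 5: 930 × 1.8×10⁻⁴ × 0.38 = 0.063612 m
Δh = 0.08398 + 0.080703 + 0.13600 + 0.007128 + 0.063612 = 0.371423 m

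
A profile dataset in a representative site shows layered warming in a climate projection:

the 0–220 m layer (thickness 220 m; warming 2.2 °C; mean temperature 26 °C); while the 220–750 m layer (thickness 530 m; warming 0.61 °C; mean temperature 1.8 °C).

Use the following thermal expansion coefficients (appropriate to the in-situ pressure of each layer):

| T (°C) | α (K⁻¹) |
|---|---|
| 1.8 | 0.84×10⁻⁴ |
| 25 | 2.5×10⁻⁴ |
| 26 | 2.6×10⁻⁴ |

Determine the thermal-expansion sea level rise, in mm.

Layer 1 at 26 °C → α = 2.6×10⁻⁴ K⁻¹
Layer 2 at 1.8 °C → α = 0.84×10⁻⁴ K⁻¹
0–220 m: 220 × 2.6×10⁻⁴ × 2.2 = 0.12584 m
Layer 2: 530 × 0.84×10⁻⁴ × 0.61 = 0.0271572 m
Δh = 0.12584 + 0.0271572 = 0.1529972 m

153 mm of thermosteric rise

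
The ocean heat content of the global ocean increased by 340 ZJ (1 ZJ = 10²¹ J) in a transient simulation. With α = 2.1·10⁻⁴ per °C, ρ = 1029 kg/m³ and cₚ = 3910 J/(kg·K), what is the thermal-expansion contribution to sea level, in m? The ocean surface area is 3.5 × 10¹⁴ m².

Per unit area: Q = 340×10²¹ / (3.5×10¹⁴) ≈ 9.714×10⁸ J/m²
Δh = αQ/(ρcₚ) = 2.1×10⁻⁴ × 9.714×10⁸ / (1029 × 3910) ≈ 0.050702 m

Δh = 0.0507 m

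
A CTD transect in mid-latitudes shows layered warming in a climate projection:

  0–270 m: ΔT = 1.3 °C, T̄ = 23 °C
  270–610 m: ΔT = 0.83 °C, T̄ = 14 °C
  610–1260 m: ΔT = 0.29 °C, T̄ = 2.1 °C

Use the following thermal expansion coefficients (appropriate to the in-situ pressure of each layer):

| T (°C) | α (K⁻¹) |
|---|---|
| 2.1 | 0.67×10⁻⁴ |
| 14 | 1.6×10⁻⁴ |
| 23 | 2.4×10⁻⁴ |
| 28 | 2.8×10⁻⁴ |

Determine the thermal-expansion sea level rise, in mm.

Layer 1 at 23 °C → α = 2.4×10⁻⁴ K⁻¹
Layer 2 at 14 °C → α = 1.6×10⁻⁴ K⁻¹
Layer 3 at 2.1 °C → α = 0.67×10⁻⁴ K⁻¹
Layer 1: 270 × 2.4×10⁻⁴ × 1.3 = 0.08424 m
340 × 1.6×10⁻⁴ × 0.83 = 0.045152 m
Layer 3: 650 × 0.29 × 0.67×10⁻⁴ = 0.0126295 m
Δh = 0.08424 + 0.045152 + 0.0126295 = 0.1420215 m

142 mm of thermosteric rise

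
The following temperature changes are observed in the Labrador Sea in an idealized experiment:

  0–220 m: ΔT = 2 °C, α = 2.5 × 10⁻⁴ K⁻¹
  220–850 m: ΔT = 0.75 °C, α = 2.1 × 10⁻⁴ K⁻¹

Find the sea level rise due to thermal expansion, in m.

Layer 1: 220 × 2 × 2.5×10⁻⁴ = 0.11000 m
2.1×10⁻⁴ × 630 × 0.75 = 0.099225 m
Δh = 0.11000 + 0.099225 = 0.209225 m

Δh ≈ 0.209 m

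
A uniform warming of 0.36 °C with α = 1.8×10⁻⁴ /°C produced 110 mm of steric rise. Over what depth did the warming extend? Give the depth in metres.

H = Δh/(αΔT) = 0.11 / (1.8×10⁻⁴ × 0.36) ≈ 1698 m

H ≈ 1700 m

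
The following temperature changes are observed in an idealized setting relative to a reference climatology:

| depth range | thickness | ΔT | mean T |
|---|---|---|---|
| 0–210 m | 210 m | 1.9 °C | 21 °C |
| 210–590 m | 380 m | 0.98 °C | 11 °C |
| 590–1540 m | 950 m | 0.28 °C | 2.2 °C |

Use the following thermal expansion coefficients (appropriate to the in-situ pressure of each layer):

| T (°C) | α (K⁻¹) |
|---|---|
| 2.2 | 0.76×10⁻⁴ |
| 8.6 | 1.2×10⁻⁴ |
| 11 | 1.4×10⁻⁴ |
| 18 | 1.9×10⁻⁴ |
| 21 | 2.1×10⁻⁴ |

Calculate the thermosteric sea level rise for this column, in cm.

Layer 1 at 21 °C → α = 2.1×10⁻⁴ K⁻¹
Layer 2 at 11 °C → α = 1.4×10⁻⁴ K⁻¹
Layer 3 at 2.2 °C → α = 0.76×10⁻⁴ K⁻¹
0–210 m: 210 × 1.9 × 2.1×10⁻⁴ = 0.08379 m
0.98 × 1.4×10⁻⁴ × 380 = 0.052136 m
Layer 3: 0.76×10⁻⁴ × 0.28 × 950 = 0.020216 m
Δh = 0.08379 + 0.052136 + 0.020216 = 0.156142 m

Δh ≈ 16 cm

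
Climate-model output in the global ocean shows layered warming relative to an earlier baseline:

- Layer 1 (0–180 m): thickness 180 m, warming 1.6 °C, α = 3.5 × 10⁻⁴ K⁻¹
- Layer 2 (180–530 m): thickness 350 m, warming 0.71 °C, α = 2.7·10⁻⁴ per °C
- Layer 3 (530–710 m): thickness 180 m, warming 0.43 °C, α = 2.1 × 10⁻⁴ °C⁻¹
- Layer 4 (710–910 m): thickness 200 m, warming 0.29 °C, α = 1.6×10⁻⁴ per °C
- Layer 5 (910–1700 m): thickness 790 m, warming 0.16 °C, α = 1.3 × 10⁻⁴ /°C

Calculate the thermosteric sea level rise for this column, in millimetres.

Δh ≈ 210 mm

180 × 3.5×10⁻⁴ × 1.6 = 0.10080 m
180–530 m: 0.71 × 350 × 2.7×10⁻⁴ = 0.067095 m
530–710 m: 2.1×10⁻⁴ × 180 × 0.43 = 0.016254 m
Layer 4: 0.29 × 1.6×10⁻⁴ × 200 = 0.00928 m
910–1700 m: 1.3×10⁻⁴ × 0.16 × 790 = 0.016432 m
Δh = 0.10080 + 0.067095 + 0.016254 + 0.00928 + 0.016432 = 0.209861 m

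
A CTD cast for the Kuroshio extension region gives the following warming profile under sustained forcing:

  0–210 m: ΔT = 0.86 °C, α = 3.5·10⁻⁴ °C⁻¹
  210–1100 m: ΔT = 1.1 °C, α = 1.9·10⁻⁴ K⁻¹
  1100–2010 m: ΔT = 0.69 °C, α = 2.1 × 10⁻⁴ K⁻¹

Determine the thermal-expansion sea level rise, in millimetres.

0–210 m: 210 × 0.86 × 3.5×10⁻⁴ = 0.06321 m
210–1100 m: 1.1 × 890 × 1.9×10⁻⁴ = 0.18601 m
0.69 × 910 × 2.1×10⁻⁴ = 0.131859 m
Δh = 0.06321 + 0.18601 + 0.131859 = 0.381079 m

381 mm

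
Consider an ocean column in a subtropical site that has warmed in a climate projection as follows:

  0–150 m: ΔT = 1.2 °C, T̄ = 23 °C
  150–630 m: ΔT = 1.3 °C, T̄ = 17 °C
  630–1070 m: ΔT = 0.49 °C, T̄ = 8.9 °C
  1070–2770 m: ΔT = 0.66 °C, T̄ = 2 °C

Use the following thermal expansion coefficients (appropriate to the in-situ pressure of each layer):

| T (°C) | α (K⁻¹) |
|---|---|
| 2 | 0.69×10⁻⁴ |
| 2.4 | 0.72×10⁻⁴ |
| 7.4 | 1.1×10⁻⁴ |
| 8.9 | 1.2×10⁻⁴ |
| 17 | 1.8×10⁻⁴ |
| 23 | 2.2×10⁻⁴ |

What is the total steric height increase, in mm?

Δh = 255 mm

Layer 1 at 23 °C → α = 2.2×10⁻⁴ K⁻¹
Layer 2 at 17 °C → α = 1.8×10⁻⁴ K⁻¹
Layer 3 at 8.9 °C → α = 1.2×10⁻⁴ K⁻¹
Layer 4 at 2 °C → α = 0.69×10⁻⁴ K⁻¹
Layer 1: 1.2 × 2.2×10⁻⁴ × 150 = 0.03960 m
150–630 m: 480 × 1.3 × 1.8×10⁻⁴ = 0.11232 m
630–1070 m: 440 × 0.49 × 1.2×10⁻⁴ = 0.025872 m
0.66 × 0.69×10⁻⁴ × 1700 = 0.077418 m
Δh = 0.03960 + 0.11232 + 0.025872 + 0.077418 = 0.25521 m ≈ 255 mm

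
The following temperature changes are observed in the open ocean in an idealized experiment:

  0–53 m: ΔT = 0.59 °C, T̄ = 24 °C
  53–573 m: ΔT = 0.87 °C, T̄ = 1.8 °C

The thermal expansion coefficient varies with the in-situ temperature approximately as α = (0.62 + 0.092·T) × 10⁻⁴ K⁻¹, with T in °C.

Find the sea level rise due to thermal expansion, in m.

Layer 1: α = (0.62 + 0.092×24)×10⁻⁴ = 2.828×10⁻⁴ K⁻¹
Layer 2: α = (0.62 + 0.092×1.8)×10⁻⁴ = 0.7856×10⁻⁴ K⁻¹
Layer 1: 0.59 × 53 × 2.828×10⁻⁴ = 0.008843156 m
53–573 m: 0.7856×10⁻⁴ × 0.87 × 520 = 0.035540544 m
Δh = 0.008843156 + 0.035540544 = 0.0443837 m ≈ 0.044 m

0.044 m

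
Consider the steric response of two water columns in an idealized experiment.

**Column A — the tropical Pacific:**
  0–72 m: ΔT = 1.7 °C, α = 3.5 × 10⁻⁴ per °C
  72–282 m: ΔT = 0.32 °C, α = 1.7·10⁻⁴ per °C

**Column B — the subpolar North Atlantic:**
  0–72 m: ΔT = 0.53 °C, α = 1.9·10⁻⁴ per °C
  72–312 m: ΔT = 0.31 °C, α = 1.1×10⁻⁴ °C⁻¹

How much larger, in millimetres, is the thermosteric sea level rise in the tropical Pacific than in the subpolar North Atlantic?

A Layer 1: 1.7 × 3.5×10⁻⁴ × 72 = 0.04284 m
A 1.7×10⁻⁴ × 0.32 × 210 = 0.011424 m
A total: 0.054264 m
B Layer 1: 0.53 × 72 × 1.9×10⁻⁴ = 0.0072504 m
B 72–312 m: 1.1×10⁻⁴ × 240 × 0.31 = 0.008184 m
B total: 0.0154344 m
Difference: 0.054264 − 0.0154344 = 0.0388296 m

Δh_A − Δh_B ≈ 38.8 mm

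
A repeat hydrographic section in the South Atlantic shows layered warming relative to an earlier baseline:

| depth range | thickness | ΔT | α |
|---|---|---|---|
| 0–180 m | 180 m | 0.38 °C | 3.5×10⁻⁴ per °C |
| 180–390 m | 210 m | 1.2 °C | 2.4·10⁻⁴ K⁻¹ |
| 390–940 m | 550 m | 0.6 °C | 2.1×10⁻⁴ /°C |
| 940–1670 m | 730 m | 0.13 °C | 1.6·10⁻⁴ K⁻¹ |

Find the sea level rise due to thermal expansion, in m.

0.38 × 3.5×10⁻⁴ × 180 = 0.02394 m
210 × 1.2 × 2.4×10⁻⁴ = 0.06048 m
Layer 3: 0.6 × 2.1×10⁻⁴ × 550 = 0.06930 m
940–1670 m: 1.6×10⁻⁴ × 730 × 0.13 = 0.015184 m
Δh = 0.02394 + 0.06048 + 0.06930 + 0.015184 = 0.168904 m ≈ 0.169 m

about 0.169 m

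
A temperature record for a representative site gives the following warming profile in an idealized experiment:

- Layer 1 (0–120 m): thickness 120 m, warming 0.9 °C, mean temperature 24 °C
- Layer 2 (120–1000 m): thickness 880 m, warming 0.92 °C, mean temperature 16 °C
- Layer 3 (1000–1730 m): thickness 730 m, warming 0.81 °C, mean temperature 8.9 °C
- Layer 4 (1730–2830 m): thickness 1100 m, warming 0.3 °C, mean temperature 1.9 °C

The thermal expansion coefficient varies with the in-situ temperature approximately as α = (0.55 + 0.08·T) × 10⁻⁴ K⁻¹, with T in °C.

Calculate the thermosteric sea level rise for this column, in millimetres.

273 mm of thermosteric rise

Layer 1: α = (0.55 + 0.08×24)×10⁻⁴ = 2.47×10⁻⁴ K⁻¹
Layer 2: α = (0.55 + 0.08×16)×10⁻⁴ = 1.83×10⁻⁴ K⁻¹
Layer 3: α = (0.55 + 0.08×8.9)×10⁻⁴ = 1.262×10⁻⁴ K⁻¹
Layer 4: α = (0.55 + 0.08×1.9)×10⁻⁴ = 0.702×10⁻⁴ K⁻¹
Layer 1: 120 × 2.47×10⁻⁴ × 0.9 = 0.026676 m
Layer 2: 1.83×10⁻⁴ × 880 × 0.92 = 0.1481568 m
Layer 3: 0.81 × 1.262×10⁻⁴ × 730 = 0.07462206 m
Layer 4: 0.3 × 1100 × 0.702×10⁻⁴ = 0.023166 m
Δh = 0.026676 + 0.1481568 + 0.07462206 + 0.023166 = 0.27262086 m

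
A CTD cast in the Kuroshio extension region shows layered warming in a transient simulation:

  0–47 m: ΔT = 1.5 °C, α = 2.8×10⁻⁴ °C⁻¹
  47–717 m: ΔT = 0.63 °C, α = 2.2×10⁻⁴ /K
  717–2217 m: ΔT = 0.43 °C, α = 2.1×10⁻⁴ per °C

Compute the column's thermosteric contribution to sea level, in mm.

Δh = 248 mm

Layer 1: 47 × 2.8×10⁻⁴ × 1.5 = 0.01974 m
Layer 2: 2.2×10⁻⁴ × 0.63 × 670 = 0.092862 m
Layer 3: 1500 × 2.1×10⁻⁴ × 0.43 = 0.13545 m
Δh = 0.01974 + 0.092862 + 0.13545 = 0.248052 m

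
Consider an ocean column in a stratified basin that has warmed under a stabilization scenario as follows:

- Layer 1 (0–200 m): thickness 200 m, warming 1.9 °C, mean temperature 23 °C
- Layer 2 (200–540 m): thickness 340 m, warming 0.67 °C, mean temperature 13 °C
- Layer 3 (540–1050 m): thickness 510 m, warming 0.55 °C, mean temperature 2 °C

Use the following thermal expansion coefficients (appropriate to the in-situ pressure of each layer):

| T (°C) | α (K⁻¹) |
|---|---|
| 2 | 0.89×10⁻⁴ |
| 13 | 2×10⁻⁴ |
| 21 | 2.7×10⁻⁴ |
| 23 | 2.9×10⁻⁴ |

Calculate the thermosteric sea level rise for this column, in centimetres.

Δh ≈ 18 cm

Layer 1 at 23 °C → α = 2.9×10⁻⁴ K⁻¹
Layer 2 at 13 °C → α = 2×10⁻⁴ K⁻¹
Layer 3 at 2 °C → α = 0.89×10⁻⁴ K⁻¹
0–200 m: 1.9 × 2.9×10⁻⁴ × 200 = 0.11020 m
200–540 m: 340 × 0.67 × 2×10⁻⁴ = 0.04556 m
540–1050 m: 510 × 0.55 × 0.89×10⁻⁴ = 0.0249645 m
Δh = 0.11020 + 0.04556 + 0.0249645 = 0.1807245 m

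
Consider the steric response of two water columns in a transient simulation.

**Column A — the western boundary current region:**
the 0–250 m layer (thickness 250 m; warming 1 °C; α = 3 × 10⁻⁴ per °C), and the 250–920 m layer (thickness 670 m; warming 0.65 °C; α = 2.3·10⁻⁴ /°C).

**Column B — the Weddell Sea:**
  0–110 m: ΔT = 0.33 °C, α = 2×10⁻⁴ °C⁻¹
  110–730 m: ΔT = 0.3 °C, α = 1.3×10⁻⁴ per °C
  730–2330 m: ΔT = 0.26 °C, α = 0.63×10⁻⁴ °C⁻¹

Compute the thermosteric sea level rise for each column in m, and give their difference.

A Layer 1: 250 × 1 × 3×10⁻⁴ = 0.07500 m
A 250–920 m: 2.3×10⁻⁴ × 0.65 × 670 = 0.100165 m
A total: 0.175165 m
B 0.33 × 2×10⁻⁴ × 110 = 0.00726 m
B 110–730 m: 1.3×10⁻⁴ × 0.3 × 620 = 0.02418 m
B 730–2330 m: 1600 × 0.26 × 0.63×10⁻⁴ = 0.026208 m
B total: 0.057648 m
Difference: 0.175165 − 0.057648 = 0.117517 m

A: 0.18 m; B: 0.058 m; difference 0.12 m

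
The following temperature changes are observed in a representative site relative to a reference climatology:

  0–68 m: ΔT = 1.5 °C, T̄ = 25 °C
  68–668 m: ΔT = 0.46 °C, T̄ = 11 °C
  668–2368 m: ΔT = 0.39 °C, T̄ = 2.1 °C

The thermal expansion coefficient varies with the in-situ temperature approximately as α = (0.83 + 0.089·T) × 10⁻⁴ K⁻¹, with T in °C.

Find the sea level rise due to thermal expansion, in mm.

149 mm

Layer 1: α = (0.83 + 0.089×25)×10⁻⁴ = 3.055×10⁻⁴ K⁻¹
Layer 2: α = (0.83 + 0.089×11)×10⁻⁴ = 1.809×10⁻⁴ K⁻¹
Layer 3: α = (0.83 + 0.089×2.1)×10⁻⁴ = 1.0169×10⁻⁴ K⁻¹
0–68 m: 3.055×10⁻⁴ × 1.5 × 68 = 0.031161 m
0.46 × 1.809×10⁻⁴ × 600 = 0.0499284 m
668–2368 m: 0.39 × 1.0169×10⁻⁴ × 1700 = 0.06742047 m
Δh = 0.031161 + 0.0499284 + 0.06742047 = 0.14850987 m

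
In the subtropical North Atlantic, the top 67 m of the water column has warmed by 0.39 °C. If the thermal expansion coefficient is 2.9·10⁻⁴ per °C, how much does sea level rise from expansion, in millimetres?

Δh = αΔT·H = 2.9×10⁻⁴ × 0.39 × 67 = 0.0075777 m

about 7.6 mm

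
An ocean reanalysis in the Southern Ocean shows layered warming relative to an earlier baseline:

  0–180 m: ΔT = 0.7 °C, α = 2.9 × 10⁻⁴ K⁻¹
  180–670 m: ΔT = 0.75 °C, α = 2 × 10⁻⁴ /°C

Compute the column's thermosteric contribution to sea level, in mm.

Δh ≈ 110 mm

0.7 × 2.9×10⁻⁴ × 180 = 0.03654 m
180–670 m: 2×10⁻⁴ × 490 × 0.75 = 0.07350 m
Δh = 0.03654 + 0.07350 = 0.11004 m ≈ 110 mm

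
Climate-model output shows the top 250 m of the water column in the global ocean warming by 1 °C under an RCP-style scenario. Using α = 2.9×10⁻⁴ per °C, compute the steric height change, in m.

Δh = αΔT·H = 2.9×10⁻⁴ × 1 × 250 = 0.07250 m

about 0.0725 m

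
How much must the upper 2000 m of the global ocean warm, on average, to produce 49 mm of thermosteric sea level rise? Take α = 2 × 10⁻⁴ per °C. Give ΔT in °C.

0.123 °C

ΔT = Δh/(αH) = 0.049 / (2×10⁻⁴ × 2000) = 0.1225 °C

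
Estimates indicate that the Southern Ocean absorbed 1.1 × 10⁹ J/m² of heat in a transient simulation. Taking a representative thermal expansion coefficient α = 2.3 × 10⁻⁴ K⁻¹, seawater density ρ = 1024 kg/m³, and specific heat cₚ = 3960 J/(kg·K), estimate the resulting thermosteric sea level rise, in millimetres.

about 62.4 mm

Δh = αQ/(ρcₚ) = 2.3×10⁻⁴ × 1.1×10⁹ / (1024 × 3960) ≈ 0.062391 m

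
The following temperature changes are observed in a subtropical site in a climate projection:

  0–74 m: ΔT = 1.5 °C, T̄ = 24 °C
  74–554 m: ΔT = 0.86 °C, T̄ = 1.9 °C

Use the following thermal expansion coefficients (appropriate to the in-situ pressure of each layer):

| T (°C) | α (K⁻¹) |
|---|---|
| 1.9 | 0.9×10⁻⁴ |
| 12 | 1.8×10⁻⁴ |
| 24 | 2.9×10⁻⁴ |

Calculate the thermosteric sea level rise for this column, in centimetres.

Layer 1 at 24 °C → α = 2.9×10⁻⁴ K⁻¹
Layer 2 at 1.9 °C → α = 0.9×10⁻⁴ K⁻¹
2.9×10⁻⁴ × 1.5 × 74 = 0.03219 m
74–554 m: 480 × 0.86 × 0.9×10⁻⁴ = 0.037152 m
Δh = 0.03219 + 0.037152 = 0.069342 m

Δh = 6.93 cm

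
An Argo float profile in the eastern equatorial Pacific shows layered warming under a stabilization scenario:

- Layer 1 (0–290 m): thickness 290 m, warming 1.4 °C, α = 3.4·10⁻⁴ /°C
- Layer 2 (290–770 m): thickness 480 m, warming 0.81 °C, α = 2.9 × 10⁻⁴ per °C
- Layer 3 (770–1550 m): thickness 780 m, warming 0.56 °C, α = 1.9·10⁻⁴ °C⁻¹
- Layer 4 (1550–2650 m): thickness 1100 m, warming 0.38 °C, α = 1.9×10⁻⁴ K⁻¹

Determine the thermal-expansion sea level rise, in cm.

41 cm

Layer 1: 3.4×10⁻⁴ × 290 × 1.4 = 0.13804 m
290–770 m: 480 × 0.81 × 2.9×10⁻⁴ = 0.112752 m
770–1550 m: 780 × 1.9×10⁻⁴ × 0.56 = 0.082992 m
1550–2650 m: 1100 × 0.38 × 1.9×10⁻⁴ = 0.07942 m
Δh = 0.13804 + 0.112752 + 0.082992 + 0.07942 = 0.413204 m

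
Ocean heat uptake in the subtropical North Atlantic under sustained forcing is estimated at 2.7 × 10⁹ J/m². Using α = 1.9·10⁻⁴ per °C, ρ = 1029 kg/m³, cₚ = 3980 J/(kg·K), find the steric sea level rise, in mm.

Δh = 125 mm

Δh = αQ/(ρcₚ) = 1.9×10⁻⁴ × 2.7×10⁹ / (1029 × 3980) ≈ 0.12526 m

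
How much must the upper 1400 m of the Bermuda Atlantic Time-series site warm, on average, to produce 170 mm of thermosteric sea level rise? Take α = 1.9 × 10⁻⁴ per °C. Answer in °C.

about 0.639 °C

ΔT = Δh/(αH) = 0.17 / (1.9×10⁻⁴ × 1400) ≈ 0.6391 °C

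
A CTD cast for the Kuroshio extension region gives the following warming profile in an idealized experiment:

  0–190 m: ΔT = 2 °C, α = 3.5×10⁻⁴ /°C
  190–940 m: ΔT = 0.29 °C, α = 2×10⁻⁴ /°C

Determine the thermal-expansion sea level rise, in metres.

0.177 m of thermosteric rise

Layer 1: 190 × 2 × 3.5×10⁻⁴ = 0.13300 m
750 × 0.29 × 2×10⁻⁴ = 0.04350 m
Δh = 0.13300 + 0.04350 = 0.17650 m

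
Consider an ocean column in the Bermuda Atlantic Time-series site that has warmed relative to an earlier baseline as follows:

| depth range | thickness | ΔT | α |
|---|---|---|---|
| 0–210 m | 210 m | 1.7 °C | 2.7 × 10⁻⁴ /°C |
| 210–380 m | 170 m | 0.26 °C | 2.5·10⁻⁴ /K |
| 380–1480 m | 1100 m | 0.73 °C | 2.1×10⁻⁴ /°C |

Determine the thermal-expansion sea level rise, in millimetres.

Layer 1: 2.7×10⁻⁴ × 210 × 1.7 = 0.09639 m
Layer 2: 170 × 0.26 × 2.5×10⁻⁴ = 0.01105 m
380–1480 m: 2.1×10⁻⁴ × 0.73 × 1100 = 0.16863 m
Δh = 0.09639 + 0.01105 + 0.16863 = 0.27607 m ≈ 276 mm

about 276 mm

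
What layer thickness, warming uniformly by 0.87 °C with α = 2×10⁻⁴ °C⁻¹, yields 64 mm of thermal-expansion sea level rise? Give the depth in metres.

370 m

H = Δh/(αΔT) = 0.064 / (2×10⁻⁴ × 0.87) ≈ 367.8 m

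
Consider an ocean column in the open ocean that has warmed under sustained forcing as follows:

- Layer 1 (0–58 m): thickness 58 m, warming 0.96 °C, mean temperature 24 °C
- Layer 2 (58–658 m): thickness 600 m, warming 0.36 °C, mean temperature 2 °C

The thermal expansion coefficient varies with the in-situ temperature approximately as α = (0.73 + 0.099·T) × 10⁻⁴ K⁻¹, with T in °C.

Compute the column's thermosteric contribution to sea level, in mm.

Δh = 37 mm

Layer 1: α = (0.73 + 0.099×24)×10⁻⁴ = 3.106×10⁻⁴ K⁻¹
Layer 2: α = (0.73 + 0.099×2)×10⁻⁴ = 0.928×10⁻⁴ K⁻¹
Layer 1: 3.106×10⁻⁴ × 0.96 × 58 = 0.017294208 m
58–658 m: 600 × 0.928×10⁻⁴ × 0.36 = 0.0200448 m
Δh = 0.017294208 + 0.0200448 = 0.037339008 m ≈ 37 mm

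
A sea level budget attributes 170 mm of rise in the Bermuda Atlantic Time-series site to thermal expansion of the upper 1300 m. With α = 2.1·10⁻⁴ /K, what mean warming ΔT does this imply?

ΔT ≈ 0.623 K

ΔT = Δh/(αH) = 0.17 / (2.1×10⁻⁴ × 1300) ≈ 0.6227 K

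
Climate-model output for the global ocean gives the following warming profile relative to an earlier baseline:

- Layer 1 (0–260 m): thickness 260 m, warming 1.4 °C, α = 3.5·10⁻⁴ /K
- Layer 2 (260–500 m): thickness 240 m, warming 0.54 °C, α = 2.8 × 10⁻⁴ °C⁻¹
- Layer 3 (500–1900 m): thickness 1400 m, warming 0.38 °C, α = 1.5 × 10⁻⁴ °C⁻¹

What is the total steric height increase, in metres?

about 0.24 m

1.4 × 3.5×10⁻⁴ × 260 = 0.12740 m
Layer 2: 0.54 × 2.8×10⁻⁴ × 240 = 0.036288 m
500–1900 m: 0.38 × 1400 × 1.5×10⁻⁴ = 0.07980 m
Δh = 0.12740 + 0.036288 + 0.07980 = 0.243488 m ≈ 0.24 m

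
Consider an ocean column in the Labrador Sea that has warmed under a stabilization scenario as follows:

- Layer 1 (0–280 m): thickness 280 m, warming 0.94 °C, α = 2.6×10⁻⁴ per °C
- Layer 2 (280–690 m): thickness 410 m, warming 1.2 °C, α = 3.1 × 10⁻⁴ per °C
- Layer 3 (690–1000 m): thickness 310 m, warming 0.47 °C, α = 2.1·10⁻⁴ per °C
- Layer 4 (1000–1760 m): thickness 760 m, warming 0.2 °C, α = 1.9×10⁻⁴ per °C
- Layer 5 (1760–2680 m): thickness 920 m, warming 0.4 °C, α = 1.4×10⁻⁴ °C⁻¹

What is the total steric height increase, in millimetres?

0.94 × 2.6×10⁻⁴ × 280 = 0.068432 m
Layer 2: 410 × 1.2 × 3.1×10⁻⁴ = 0.15252 m
690–1000 m: 0.47 × 310 × 2.1×10⁻⁴ = 0.030597 m
Layer 4: 760 × 0.2 × 1.9×10⁻⁴ = 0.02888 m
1.4×10⁻⁴ × 0.4 × 920 = 0.05152 m
Δh = 0.068432 + 0.15252 + 0.030597 + 0.02888 + 0.05152 = 0.331949 m

Δh = 330 mm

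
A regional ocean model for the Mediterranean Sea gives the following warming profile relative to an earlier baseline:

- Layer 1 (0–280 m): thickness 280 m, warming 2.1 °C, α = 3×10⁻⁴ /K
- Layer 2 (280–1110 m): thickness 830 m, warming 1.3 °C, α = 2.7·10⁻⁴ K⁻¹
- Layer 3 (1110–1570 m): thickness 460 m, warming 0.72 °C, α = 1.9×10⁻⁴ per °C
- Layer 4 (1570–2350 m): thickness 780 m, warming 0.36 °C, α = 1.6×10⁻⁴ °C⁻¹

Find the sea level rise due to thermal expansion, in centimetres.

Layer 1: 280 × 2.1 × 3×10⁻⁴ = 0.17640 m
Layer 2: 830 × 1.3 × 2.7×10⁻⁴ = 0.29133 m
Layer 3: 1.9×10⁻⁴ × 0.72 × 460 = 0.062928 m
1570–2350 m: 0.36 × 780 × 1.6×10⁻⁴ = 0.044928 m
Δh = 0.17640 + 0.29133 + 0.062928 + 0.044928 = 0.575586 m ≈ 57.6 cm

Δh = 57.6 cm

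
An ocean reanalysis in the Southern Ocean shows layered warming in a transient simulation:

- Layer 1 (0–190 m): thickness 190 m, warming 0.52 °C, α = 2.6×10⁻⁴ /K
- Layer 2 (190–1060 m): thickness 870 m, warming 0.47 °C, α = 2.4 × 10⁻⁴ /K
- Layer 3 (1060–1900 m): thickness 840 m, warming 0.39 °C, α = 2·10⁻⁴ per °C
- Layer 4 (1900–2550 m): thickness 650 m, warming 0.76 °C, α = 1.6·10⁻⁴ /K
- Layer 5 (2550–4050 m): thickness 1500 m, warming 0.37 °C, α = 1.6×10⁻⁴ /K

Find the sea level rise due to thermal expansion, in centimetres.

Δh = 35.7 cm

190 × 2.6×10⁻⁴ × 0.52 = 0.025688 m
190–1060 m: 870 × 0.47 × 2.4×10⁻⁴ = 0.098136 m
1060–1900 m: 2×10⁻⁴ × 0.39 × 840 = 0.06552 m
1900–2550 m: 1.6×10⁻⁴ × 0.76 × 650 = 0.07904 m
0.37 × 1.6×10⁻⁴ × 1500 = 0.08880 m
Δh = 0.025688 + 0.098136 + 0.06552 + 0.07904 + 0.08880 = 0.357184 m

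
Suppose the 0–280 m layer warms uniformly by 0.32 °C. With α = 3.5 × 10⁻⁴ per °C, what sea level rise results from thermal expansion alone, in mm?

Δh = αΔT·H = 3.5×10⁻⁴ × 0.32 × 280 = 0.03136 m

Δh = 31 mm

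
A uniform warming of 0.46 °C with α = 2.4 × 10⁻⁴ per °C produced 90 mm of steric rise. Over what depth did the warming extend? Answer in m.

815 m

H = Δh/(αΔT) = 0.09 / (2.4×10⁻⁴ × 0.46) ≈ 815.2 m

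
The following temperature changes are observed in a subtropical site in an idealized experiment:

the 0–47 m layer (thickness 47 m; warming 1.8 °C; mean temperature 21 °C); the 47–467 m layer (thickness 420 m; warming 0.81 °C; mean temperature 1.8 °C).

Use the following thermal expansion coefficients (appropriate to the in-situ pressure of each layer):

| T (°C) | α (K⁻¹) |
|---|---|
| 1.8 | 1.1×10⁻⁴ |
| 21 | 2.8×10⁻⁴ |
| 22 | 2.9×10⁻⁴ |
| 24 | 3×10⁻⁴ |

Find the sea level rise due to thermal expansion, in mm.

61.1 mm of thermosteric rise

Layer 1 at 21 °C → α = 2.8×10⁻⁴ K⁻¹
Layer 2 at 1.8 °C → α = 1.1×10⁻⁴ K⁻¹
0–47 m: 47 × 2.8×10⁻⁴ × 1.8 = 0.023688 m
47–467 m: 420 × 1.1×10⁻⁴ × 0.81 = 0.037422 m
Δh = 0.023688 + 0.037422 = 0.06111 m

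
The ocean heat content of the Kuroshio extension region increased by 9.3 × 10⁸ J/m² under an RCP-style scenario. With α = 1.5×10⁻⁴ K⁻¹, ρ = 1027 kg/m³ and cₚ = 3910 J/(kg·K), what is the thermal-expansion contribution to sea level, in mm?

34.7 mm of thermosteric rise

Δh = αQ/(ρcₚ) = 1.5×10⁻⁴ × 9.3×10⁸ / (1027 × 3910) ≈ 0.03474 m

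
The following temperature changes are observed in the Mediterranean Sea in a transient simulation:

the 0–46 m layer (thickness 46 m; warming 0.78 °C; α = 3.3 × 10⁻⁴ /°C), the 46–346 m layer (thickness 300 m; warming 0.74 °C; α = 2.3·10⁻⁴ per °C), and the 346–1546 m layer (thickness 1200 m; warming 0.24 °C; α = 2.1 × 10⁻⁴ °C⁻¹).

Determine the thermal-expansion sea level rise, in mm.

46 × 3.3×10⁻⁴ × 0.78 = 0.0118404 m
Layer 2: 0.74 × 2.3×10⁻⁴ × 300 = 0.05106 m
2.1×10⁻⁴ × 0.24 × 1200 = 0.06048 m
Δh = 0.0118404 + 0.05106 + 0.06048 = 0.1233804 m

123 mm of thermosteric rise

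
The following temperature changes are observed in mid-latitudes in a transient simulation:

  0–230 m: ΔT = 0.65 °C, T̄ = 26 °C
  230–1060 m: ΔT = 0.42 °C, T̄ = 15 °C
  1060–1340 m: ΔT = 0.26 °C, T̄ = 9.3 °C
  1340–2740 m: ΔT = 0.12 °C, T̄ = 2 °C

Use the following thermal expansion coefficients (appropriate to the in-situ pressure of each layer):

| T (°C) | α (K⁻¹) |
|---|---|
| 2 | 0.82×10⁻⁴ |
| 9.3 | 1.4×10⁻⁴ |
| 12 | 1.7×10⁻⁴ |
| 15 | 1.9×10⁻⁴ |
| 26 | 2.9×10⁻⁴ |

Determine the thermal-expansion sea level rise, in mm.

Layer 1 at 26 °C → α = 2.9×10⁻⁴ K⁻¹
Layer 2 at 15 °C → α = 1.9×10⁻⁴ K⁻¹
Layer 3 at 9.3 °C → α = 1.4×10⁻⁴ K⁻¹
Layer 4 at 2 °C → α = 0.82×10⁻⁴ K⁻¹
2.9×10⁻⁴ × 230 × 0.65 = 0.043355 m
830 × 0.42 × 1.9×10⁻⁴ = 0.066234 m
1060–1340 m: 1.4×10⁻⁴ × 0.26 × 280 = 0.010192 m
Layer 4: 1400 × 0.82×10⁻⁴ × 0.12 = 0.013776 m
Δh = 0.043355 + 0.066234 + 0.010192 + 0.013776 = 0.133557 m ≈ 134 mm

about 134 mm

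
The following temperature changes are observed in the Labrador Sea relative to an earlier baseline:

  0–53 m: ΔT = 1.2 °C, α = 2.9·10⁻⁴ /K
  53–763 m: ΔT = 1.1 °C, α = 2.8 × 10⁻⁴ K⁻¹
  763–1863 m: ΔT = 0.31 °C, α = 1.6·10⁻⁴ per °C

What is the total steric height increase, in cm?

Δh ≈ 29.2 cm

Layer 1: 2.9×10⁻⁴ × 1.2 × 53 = 0.018444 m
53–763 m: 1.1 × 710 × 2.8×10⁻⁴ = 0.21868 m
763–1863 m: 0.31 × 1.6×10⁻⁴ × 1100 = 0.05456 m
Δh = 0.018444 + 0.21868 + 0.05456 = 0.291684 m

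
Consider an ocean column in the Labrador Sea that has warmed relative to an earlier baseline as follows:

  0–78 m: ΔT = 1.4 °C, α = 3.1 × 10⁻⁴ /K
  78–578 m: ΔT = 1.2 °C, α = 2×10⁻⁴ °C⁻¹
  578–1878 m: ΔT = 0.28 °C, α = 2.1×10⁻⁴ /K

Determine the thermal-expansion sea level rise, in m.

0.230 m

Layer 1: 1.4 × 3.1×10⁻⁴ × 78 = 0.033852 m
Layer 2: 1.2 × 500 × 2×10⁻⁴ = 0.12000 m
0.28 × 1300 × 2.1×10⁻⁴ = 0.07644 m
Δh = 0.033852 + 0.12000 + 0.07644 = 0.230292 m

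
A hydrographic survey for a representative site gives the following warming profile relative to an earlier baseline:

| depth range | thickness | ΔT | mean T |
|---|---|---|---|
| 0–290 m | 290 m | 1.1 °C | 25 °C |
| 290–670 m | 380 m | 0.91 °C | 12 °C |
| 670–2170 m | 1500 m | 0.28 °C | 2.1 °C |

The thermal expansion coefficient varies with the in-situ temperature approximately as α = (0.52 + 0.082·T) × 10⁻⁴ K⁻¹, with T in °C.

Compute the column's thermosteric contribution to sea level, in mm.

Layer 1: α = (0.52 + 0.082×25)×10⁻⁴ = 2.57×10⁻⁴ K⁻¹
Layer 2: α = (0.52 + 0.082×12)×10⁻⁴ = 1.504×10⁻⁴ K⁻¹
Layer 3: α = (0.52 + 0.082×2.1)×10⁻⁴ = 0.6922×10⁻⁴ K⁻¹
2.57×10⁻⁴ × 1.1 × 290 = 0.081983 m
0.91 × 1.504×10⁻⁴ × 380 = 0.05200832 m
670–2170 m: 0.28 × 1500 × 0.6922×10⁻⁴ = 0.0290724 m
Δh = 0.081983 + 0.05200832 + 0.0290724 = 0.16306372 m ≈ 163 mm

163 mm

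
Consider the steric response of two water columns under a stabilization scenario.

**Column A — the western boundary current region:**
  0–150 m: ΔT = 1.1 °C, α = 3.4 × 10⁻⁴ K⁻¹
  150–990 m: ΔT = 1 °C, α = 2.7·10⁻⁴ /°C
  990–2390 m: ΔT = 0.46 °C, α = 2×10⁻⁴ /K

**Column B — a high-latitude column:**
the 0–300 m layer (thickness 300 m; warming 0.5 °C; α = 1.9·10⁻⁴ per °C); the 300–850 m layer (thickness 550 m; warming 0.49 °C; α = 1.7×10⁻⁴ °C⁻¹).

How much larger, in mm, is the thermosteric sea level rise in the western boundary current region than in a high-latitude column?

340 mm larger

A Layer 1: 3.4×10⁻⁴ × 1.1 × 150 = 0.05610 m
A 2.7×10⁻⁴ × 1 × 840 = 0.22680 m
A 1400 × 2×10⁻⁴ × 0.46 = 0.12880 m
A total: 0.41170 m
B 300 × 1.9×10⁻⁴ × 0.5 = 0.02850 m
B Layer 2: 1.7×10⁻⁴ × 550 × 0.49 = 0.045815 m
B total: 0.074315 m
Difference: 0.41170 − 0.074315 = 0.337385 m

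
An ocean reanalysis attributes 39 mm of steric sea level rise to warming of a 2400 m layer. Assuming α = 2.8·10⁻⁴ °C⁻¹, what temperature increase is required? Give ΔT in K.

0.0580 K

ΔT = Δh/(αH) = 0.039 / (2.8×10⁻⁴ × 2400) ≈ 0.05804 K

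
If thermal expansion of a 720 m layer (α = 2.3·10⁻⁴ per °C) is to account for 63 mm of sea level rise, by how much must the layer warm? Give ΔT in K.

0.38 K

ΔT = Δh/(αH) = 0.063 / (2.3×10⁻⁴ × 720) ≈ 0.3804 K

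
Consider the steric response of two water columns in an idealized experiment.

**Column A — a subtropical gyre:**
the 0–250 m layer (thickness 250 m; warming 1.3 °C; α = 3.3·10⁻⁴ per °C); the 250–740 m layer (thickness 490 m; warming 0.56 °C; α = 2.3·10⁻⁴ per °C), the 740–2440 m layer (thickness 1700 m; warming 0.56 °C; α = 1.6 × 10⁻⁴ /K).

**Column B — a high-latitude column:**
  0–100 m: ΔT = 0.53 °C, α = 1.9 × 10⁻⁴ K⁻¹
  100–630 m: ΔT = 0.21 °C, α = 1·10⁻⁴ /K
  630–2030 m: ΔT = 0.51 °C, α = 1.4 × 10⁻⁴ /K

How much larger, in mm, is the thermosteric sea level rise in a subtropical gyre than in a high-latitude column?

Δh_A − Δh_B ≈ 200 mm

A 0–250 m: 1.3 × 3.3×10⁻⁴ × 250 = 0.10725 m
A 490 × 2.3×10⁻⁴ × 0.56 = 0.063112 m
A 0.56 × 1700 × 1.6×10⁻⁴ = 0.15232 m
A total: 0.322682 m
B 100 × 1.9×10⁻⁴ × 0.53 = 0.01007 m
B Layer 2: 530 × 0.21 × 1×10⁻⁴ = 0.01113 m
B Layer 3: 0.51 × 1.4×10⁻⁴ × 1400 = 0.09996 m
B total: 0.12116 m
Difference: 0.322682 − 0.12116 = 0.201522 m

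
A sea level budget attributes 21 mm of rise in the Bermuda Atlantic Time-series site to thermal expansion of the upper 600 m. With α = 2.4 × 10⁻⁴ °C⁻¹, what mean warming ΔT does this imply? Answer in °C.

ΔT ≈ 0.146 °C

ΔT = Δh/(αH) = 0.021 / (2.4×10⁻⁴ × 600) ≈ 0.1458 °C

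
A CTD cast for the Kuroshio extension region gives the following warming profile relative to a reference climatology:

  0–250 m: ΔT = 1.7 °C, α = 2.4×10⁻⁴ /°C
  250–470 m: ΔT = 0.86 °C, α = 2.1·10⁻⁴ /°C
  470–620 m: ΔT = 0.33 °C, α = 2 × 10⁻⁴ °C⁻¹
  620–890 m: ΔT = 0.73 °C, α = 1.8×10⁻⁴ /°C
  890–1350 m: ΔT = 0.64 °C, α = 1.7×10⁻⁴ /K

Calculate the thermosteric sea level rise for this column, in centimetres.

0–250 m: 1.7 × 250 × 2.4×10⁻⁴ = 0.10200 m
250–470 m: 0.86 × 220 × 2.1×10⁻⁴ = 0.039732 m
Layer 3: 2×10⁻⁴ × 150 × 0.33 = 0.00990 m
1.8×10⁻⁴ × 0.73 × 270 = 0.035478 m
460 × 1.7×10⁻⁴ × 0.64 = 0.050048 m
Δh = 0.10200 + 0.039732 + 0.00990 + 0.035478 + 0.050048 = 0.237158 m ≈ 23.7 cm

Δh = 23.7 cm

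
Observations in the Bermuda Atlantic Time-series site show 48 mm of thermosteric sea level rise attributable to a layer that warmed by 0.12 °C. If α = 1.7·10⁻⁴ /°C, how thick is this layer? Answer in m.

H = Δh/(αΔT) = 0.048 / (1.7×10⁻⁴ × 0.12) ≈ 2353 m

H ≈ 2400 m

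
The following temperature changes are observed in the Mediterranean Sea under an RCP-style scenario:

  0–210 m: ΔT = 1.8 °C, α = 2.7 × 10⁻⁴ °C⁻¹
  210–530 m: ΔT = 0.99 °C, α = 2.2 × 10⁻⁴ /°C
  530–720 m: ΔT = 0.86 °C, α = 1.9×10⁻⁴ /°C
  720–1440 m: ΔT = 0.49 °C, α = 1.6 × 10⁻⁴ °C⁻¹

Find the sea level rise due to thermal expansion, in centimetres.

Δh = 26 cm

Layer 1: 210 × 2.7×10⁻⁴ × 1.8 = 0.10206 m
Layer 2: 320 × 2.2×10⁻⁴ × 0.99 = 0.069696 m
1.9×10⁻⁴ × 190 × 0.86 = 0.031046 m
1.6×10⁻⁴ × 0.49 × 720 = 0.056448 m
Δh = 0.10206 + 0.069696 + 0.031046 + 0.056448 = 0.25925 m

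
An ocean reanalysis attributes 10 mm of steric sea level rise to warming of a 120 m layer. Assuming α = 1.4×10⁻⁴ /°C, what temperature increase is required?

0.595 °C

ΔT = Δh/(αH) = 0.01 / (1.4×10⁻⁴ × 120) ≈ 0.5952 °C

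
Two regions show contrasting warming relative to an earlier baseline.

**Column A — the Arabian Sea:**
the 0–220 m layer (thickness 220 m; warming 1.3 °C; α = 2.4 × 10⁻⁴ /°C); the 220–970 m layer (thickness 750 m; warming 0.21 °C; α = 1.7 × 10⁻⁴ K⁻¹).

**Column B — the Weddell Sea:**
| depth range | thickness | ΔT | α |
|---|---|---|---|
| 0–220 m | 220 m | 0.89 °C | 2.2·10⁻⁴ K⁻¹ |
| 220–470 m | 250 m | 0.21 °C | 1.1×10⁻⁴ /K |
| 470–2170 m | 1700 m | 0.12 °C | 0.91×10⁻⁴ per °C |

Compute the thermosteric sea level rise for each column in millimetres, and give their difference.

A 0–220 m: 220 × 2.4×10⁻⁴ × 1.3 = 0.06864 m
A 1.7×10⁻⁴ × 0.21 × 750 = 0.026775 m
A total: 0.095415 m
B 0–220 m: 220 × 2.2×10⁻⁴ × 0.89 = 0.043076 m
B Layer 2: 250 × 1.1×10⁻⁴ × 0.21 = 0.005775 m
B 1700 × 0.12 × 0.91×10⁻⁴ = 0.018564 m
B total: 0.067415 m
Difference: 0.095415 − 0.067415 = 0.02800 m

Δh_A ≈ 95 mm, Δh_B ≈ 67 mm; difference ≈ 28 mm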